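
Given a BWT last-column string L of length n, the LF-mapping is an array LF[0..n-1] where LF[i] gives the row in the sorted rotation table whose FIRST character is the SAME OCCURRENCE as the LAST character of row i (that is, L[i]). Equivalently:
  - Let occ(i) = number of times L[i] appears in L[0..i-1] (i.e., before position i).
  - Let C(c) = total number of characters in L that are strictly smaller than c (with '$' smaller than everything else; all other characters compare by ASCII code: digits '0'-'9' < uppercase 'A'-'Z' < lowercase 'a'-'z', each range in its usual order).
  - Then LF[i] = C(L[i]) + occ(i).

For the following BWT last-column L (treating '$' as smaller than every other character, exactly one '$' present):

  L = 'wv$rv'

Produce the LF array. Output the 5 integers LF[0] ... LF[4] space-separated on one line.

Char counts: '$':1, 'r':1, 'v':2, 'w':1
C (first-col start): C('$')=0, C('r')=1, C('v')=2, C('w')=4
L[0]='w': occ=0, LF[0]=C('w')+0=4+0=4
L[1]='v': occ=0, LF[1]=C('v')+0=2+0=2
L[2]='$': occ=0, LF[2]=C('$')+0=0+0=0
L[3]='r': occ=0, LF[3]=C('r')+0=1+0=1
L[4]='v': occ=1, LF[4]=C('v')+1=2+1=3

Answer: 4 2 0 1 3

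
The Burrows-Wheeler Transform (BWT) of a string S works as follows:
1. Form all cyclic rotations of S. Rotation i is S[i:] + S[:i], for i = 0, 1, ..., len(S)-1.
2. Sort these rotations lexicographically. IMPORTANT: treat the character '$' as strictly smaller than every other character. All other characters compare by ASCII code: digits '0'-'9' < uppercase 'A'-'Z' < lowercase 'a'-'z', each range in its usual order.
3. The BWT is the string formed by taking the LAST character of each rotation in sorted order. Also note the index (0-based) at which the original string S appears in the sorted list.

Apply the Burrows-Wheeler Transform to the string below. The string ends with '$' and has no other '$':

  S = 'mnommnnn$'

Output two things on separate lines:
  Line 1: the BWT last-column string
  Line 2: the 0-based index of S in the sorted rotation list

Answer: nom$nnmmn
3

Derivation:
All 9 rotations (rotation i = S[i:]+S[:i]):
  rot[0] = mnommnnn$
  rot[1] = nommnnn$m
  rot[2] = ommnnn$mn
  rot[3] = mmnnn$mno
  rot[4] = mnnn$mnom
  rot[5] = nnn$mnomm
  rot[6] = nn$mnommn
  rot[7] = n$mnommnn
  rot[8] = $mnommnnn
Sorted (with $ < everything):
  sorted[0] = $mnommnnn  (last char: 'n')
  sorted[1] = mmnnn$mno  (last char: 'o')
  sorted[2] = mnnn$mnom  (last char: 'm')
  sorted[3] = mnommnnn$  (last char: '$')
  sorted[4] = n$mnommnn  (last char: 'n')
  sorted[5] = nn$mnommn  (last char: 'n')
  sorted[6] = nnn$mnomm  (last char: 'm')
  sorted[7] = nommnnn$m  (last char: 'm')
  sorted[8] = ommnnn$mn  (last char: 'n')
Last column: nom$nnmmn
Original string S is at sorted index 3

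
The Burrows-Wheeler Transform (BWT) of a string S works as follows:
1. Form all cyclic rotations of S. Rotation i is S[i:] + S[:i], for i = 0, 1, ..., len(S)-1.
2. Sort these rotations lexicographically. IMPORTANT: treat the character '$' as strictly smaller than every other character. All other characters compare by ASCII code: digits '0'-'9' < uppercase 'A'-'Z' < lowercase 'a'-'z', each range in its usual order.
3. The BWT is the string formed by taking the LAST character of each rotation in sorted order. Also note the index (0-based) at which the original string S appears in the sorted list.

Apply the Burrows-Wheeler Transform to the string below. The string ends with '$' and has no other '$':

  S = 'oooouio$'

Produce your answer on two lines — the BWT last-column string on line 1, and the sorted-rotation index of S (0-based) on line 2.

All 8 rotations (rotation i = S[i:]+S[:i]):
  rot[0] = oooouio$
  rot[1] = ooouio$o
  rot[2] = oouio$oo
  rot[3] = ouio$ooo
  rot[4] = uio$oooo
  rot[5] = io$oooou
  rot[6] = o$ooooui
  rot[7] = $oooouio
Sorted (with $ < everything):
  sorted[0] = $oooouio  (last char: 'o')
  sorted[1] = io$oooou  (last char: 'u')
  sorted[2] = o$ooooui  (last char: 'i')
  sorted[3] = oooouio$  (last char: '$')
  sorted[4] = ooouio$o  (last char: 'o')
  sorted[5] = oouio$oo  (last char: 'o')
  sorted[6] = ouio$ooo  (last char: 'o')
  sorted[7] = uio$oooo  (last char: 'o')
Last column: oui$oooo
Original string S is at sorted index 3

Answer: oui$oooo
3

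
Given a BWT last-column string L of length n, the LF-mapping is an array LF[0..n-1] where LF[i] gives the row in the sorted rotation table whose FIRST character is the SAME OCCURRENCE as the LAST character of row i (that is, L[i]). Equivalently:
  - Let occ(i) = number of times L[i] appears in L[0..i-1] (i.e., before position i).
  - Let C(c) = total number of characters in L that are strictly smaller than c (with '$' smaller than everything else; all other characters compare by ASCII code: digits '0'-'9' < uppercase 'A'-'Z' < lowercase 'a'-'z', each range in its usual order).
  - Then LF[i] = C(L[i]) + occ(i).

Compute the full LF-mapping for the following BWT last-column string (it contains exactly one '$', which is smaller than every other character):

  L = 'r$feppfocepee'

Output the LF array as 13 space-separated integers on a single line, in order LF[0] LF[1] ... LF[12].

Answer: 12 0 6 2 9 10 7 8 1 3 11 4 5

Derivation:
Char counts: '$':1, 'c':1, 'e':4, 'f':2, 'o':1, 'p':3, 'r':1
C (first-col start): C('$')=0, C('c')=1, C('e')=2, C('f')=6, C('o')=8, C('p')=9, C('r')=12
L[0]='r': occ=0, LF[0]=C('r')+0=12+0=12
L[1]='$': occ=0, LF[1]=C('$')+0=0+0=0
L[2]='f': occ=0, LF[2]=C('f')+0=6+0=6
L[3]='e': occ=0, LF[3]=C('e')+0=2+0=2
L[4]='p': occ=0, LF[4]=C('p')+0=9+0=9
L[5]='p': occ=1, LF[5]=C('p')+1=9+1=10
L[6]='f': occ=1, LF[6]=C('f')+1=6+1=7
L[7]='o': occ=0, LF[7]=C('o')+0=8+0=8
L[8]='c': occ=0, LF[8]=C('c')+0=1+0=1
L[9]='e': occ=1, LF[9]=C('e')+1=2+1=3
L[10]='p': occ=2, LF[10]=C('p')+2=9+2=11
L[11]='e': occ=2, LF[11]=C('e')+2=2+2=4
L[12]='e': occ=3, LF[12]=C('e')+3=2+3=5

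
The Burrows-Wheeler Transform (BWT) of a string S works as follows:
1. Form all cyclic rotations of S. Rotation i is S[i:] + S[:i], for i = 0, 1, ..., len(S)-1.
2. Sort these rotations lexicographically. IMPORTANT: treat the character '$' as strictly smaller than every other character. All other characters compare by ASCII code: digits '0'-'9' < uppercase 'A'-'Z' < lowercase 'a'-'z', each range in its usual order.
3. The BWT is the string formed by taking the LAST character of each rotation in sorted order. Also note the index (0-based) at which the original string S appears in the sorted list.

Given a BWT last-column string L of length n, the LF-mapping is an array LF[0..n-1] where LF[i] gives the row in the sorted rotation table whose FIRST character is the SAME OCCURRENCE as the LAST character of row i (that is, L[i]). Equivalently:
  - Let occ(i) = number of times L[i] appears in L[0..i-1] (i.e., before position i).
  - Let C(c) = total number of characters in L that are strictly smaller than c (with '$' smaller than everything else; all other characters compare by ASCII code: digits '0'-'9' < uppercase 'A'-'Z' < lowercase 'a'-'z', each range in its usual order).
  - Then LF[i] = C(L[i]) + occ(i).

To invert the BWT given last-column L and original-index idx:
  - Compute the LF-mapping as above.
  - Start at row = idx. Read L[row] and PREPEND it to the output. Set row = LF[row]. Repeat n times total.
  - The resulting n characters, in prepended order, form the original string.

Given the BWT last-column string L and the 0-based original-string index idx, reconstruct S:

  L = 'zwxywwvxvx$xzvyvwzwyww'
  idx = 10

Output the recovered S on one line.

LF mapping: 19 5 12 16 6 7 1 13 2 14 0 15 20 3 17 4 8 21 9 18 10 11
Walk LF starting at row 10, prepending L[row]:
  step 1: row=10, L[10]='$', prepend. Next row=LF[10]=0
  step 2: row=0, L[0]='z', prepend. Next row=LF[0]=19
  step 3: row=19, L[19]='y', prepend. Next row=LF[19]=18
  step 4: row=18, L[18]='w', prepend. Next row=LF[18]=9
  step 5: row=9, L[9]='x', prepend. Next row=LF[9]=14
  step 6: row=14, L[14]='y', prepend. Next row=LF[14]=17
  step 7: row=17, L[17]='z', prepend. Next row=LF[17]=21
  step 8: row=21, L[21]='w', prepend. Next row=LF[21]=11
  step 9: row=11, L[11]='x', prepend. Next row=LF[11]=15
  step 10: row=15, L[15]='v', prepend. Next row=LF[15]=4
  step 11: row=4, L[4]='w', prepend. Next row=LF[4]=6
  step 12: row=6, L[6]='v', prepend. Next row=LF[6]=1
  step 13: row=1, L[1]='w', prepend. Next row=LF[1]=5
  step 14: row=5, L[5]='w', prepend. Next row=LF[5]=7
  step 15: row=7, L[7]='x', prepend. Next row=LF[7]=13
  step 16: row=13, L[13]='v', prepend. Next row=LF[13]=3
  step 17: row=3, L[3]='y', prepend. Next row=LF[3]=16
  step 18: row=16, L[16]='w', prepend. Next row=LF[16]=8
  step 19: row=8, L[8]='v', prepend. Next row=LF[8]=2
  step 20: row=2, L[2]='x', prepend. Next row=LF[2]=12
  step 21: row=12, L[12]='z', prepend. Next row=LF[12]=20
  step 22: row=20, L[20]='w', prepend. Next row=LF[20]=10
Reversed output: wzxvwyvxwwvwvxwzyxwyz$

Answer: wzxvwyvxwwvwvxwzyxwyz$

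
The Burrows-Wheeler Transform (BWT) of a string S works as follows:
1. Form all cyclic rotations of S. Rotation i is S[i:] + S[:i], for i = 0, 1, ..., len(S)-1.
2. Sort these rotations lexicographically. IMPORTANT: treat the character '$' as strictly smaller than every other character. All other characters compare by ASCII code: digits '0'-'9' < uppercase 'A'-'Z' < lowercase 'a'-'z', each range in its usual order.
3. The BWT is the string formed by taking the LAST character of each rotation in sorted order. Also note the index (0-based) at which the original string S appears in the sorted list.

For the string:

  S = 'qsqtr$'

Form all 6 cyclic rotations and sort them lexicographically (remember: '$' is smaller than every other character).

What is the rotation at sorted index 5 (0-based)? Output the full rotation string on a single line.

Answer: tr$qsq

Derivation:
All 6 rotations (rotation i = S[i:]+S[:i]):
  rot[0] = qsqtr$
  rot[1] = sqtr$q
  rot[2] = qtr$qs
  rot[3] = tr$qsq
  rot[4] = r$qsqt
  rot[5] = $qsqtr
Sorted (with $ < everything):
  sorted[0] = $qsqtr
  sorted[1] = qsqtr$
  sorted[2] = qtr$qs
  sorted[3] = r$qsqt
  sorted[4] = sqtr$q
  sorted[5] = tr$qsq
sorted[5] = tr$qsq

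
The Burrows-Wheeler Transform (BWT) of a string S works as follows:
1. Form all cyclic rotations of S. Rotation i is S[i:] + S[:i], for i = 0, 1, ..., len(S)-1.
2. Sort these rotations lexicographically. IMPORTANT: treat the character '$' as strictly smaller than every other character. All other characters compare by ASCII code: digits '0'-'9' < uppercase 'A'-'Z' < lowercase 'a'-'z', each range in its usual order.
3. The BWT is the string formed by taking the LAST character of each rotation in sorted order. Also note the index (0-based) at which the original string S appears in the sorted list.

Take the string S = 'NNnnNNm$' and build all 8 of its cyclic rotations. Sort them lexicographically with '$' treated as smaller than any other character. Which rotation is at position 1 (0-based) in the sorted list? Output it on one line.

Answer: NNm$NNnn

Derivation:
All 8 rotations (rotation i = S[i:]+S[:i]):
  rot[0] = NNnnNNm$
  rot[1] = NnnNNm$N
  rot[2] = nnNNm$NN
  rot[3] = nNNm$NNn
  rot[4] = NNm$NNnn
  rot[5] = Nm$NNnnN
  rot[6] = m$NNnnNN
  rot[7] = $NNnnNNm
Sorted (with $ < everything):
  sorted[0] = $NNnnNNm
  sorted[1] = NNm$NNnn
  sorted[2] = NNnnNNm$
  sorted[3] = Nm$NNnnN
  sorted[4] = NnnNNm$N
  sorted[5] = m$NNnnNN
  sorted[6] = nNNm$NNn
  sorted[7] = nnNNm$NN
sorted[1] = NNm$NNnn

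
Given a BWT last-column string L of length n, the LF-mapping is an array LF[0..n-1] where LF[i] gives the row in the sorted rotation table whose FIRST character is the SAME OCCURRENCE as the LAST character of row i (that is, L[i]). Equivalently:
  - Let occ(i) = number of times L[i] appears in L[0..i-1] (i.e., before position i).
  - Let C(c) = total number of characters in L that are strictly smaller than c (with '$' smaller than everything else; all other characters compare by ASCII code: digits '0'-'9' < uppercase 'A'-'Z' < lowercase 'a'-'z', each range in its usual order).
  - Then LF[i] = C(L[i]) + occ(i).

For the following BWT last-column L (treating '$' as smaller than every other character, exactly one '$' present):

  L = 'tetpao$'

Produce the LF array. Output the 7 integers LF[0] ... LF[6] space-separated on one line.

Char counts: '$':1, 'a':1, 'e':1, 'o':1, 'p':1, 't':2
C (first-col start): C('$')=0, C('a')=1, C('e')=2, C('o')=3, C('p')=4, C('t')=5
L[0]='t': occ=0, LF[0]=C('t')+0=5+0=5
L[1]='e': occ=0, LF[1]=C('e')+0=2+0=2
L[2]='t': occ=1, LF[2]=C('t')+1=5+1=6
L[3]='p': occ=0, LF[3]=C('p')+0=4+0=4
L[4]='a': occ=0, LF[4]=C('a')+0=1+0=1
L[5]='o': occ=0, LF[5]=C('o')+0=3+0=3
L[6]='$': occ=0, LF[6]=C('$')+0=0+0=0

Answer: 5 2 6 4 1 3 0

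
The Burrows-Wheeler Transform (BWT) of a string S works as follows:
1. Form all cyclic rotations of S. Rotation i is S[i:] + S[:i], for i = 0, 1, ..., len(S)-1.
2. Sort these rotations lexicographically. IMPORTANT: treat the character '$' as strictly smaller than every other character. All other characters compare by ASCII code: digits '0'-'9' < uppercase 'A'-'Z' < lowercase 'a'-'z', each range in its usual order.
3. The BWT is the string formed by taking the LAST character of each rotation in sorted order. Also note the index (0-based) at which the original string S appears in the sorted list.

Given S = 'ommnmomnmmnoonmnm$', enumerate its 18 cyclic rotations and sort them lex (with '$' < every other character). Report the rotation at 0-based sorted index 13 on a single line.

All 18 rotations (rotation i = S[i:]+S[:i]):
  rot[0] = ommnmomnmmnoonmnm$
  rot[1] = mmnmomnmmnoonmnm$o
  rot[2] = mnmomnmmnoonmnm$om
  rot[3] = nmomnmmnoonmnm$omm
  rot[4] = momnmmnoonmnm$ommn
  rot[5] = omnmmnoonmnm$ommnm
  rot[6] = mnmmnoonmnm$ommnmo
  rot[7] = nmmnoonmnm$ommnmom
  rot[8] = mmnoonmnm$ommnmomn
  rot[9] = mnoonmnm$ommnmomnm
  rot[10] = noonmnm$ommnmomnmm
  rot[11] = oonmnm$ommnmomnmmn
  rot[12] = onmnm$ommnmomnmmno
  rot[13] = nmnm$ommnmomnmmnoo
  rot[14] = mnm$ommnmomnmmnoon
  rot[15] = nm$ommnmomnmmnoonm
  rot[16] = m$ommnmomnmmnoonmn
  rot[17] = $ommnmomnmmnoonmnm
Sorted (with $ < everything):
  sorted[0] = $ommnmomnmmnoonmnm
  sorted[1] = m$ommnmomnmmnoonmn
  sorted[2] = mmnmomnmmnoonmnm$o
  sorted[3] = mmnoonmnm$ommnmomn
  sorted[4] = mnm$ommnmomnmmnoon
  sorted[5] = mnmmnoonmnm$ommnmo
  sorted[6] = mnmomnmmnoonmnm$om
  sorted[7] = mnoonmnm$ommnmomnm
  sorted[8] = momnmmnoonmnm$ommn
  sorted[9] = nm$ommnmomnmmnoonm
  sorted[10] = nmmnoonmnm$ommnmom
  sorted[11] = nmnm$ommnmomnmmnoo
  sorted[12] = nmomnmmnoonmnm$omm
  sorted[13] = noonmnm$ommnmomnmm
  sorted[14] = ommnmomnmmnoonmnm$
  sorted[15] = omnmmnoonmnm$ommnm
  sorted[16] = onmnm$ommnmomnmmno
  sorted[17] = oonmnm$ommnmomnmmn
sorted[13] = noonmnm$ommnmomnmm

Answer: noonmnm$ommnmomnmm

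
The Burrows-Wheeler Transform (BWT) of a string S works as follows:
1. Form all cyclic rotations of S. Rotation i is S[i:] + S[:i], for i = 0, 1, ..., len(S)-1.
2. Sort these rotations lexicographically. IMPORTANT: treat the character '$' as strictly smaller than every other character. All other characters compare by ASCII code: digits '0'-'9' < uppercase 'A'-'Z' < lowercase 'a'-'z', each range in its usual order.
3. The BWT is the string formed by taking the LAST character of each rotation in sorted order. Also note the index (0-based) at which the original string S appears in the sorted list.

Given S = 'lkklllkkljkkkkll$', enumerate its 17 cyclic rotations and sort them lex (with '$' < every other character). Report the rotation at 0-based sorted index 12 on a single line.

Answer: lkkljkkkkll$lkkll

Derivation:
All 17 rotations (rotation i = S[i:]+S[:i]):
  rot[0] = lkklllkkljkkkkll$
  rot[1] = kklllkkljkkkkll$l
  rot[2] = klllkkljkkkkll$lk
  rot[3] = lllkkljkkkkll$lkk
  rot[4] = llkkljkkkkll$lkkl
  rot[5] = lkkljkkkkll$lkkll
  rot[6] = kkljkkkkll$lkklll
  rot[7] = kljkkkkll$lkklllk
  rot[8] = ljkkkkll$lkklllkk
  rot[9] = jkkkkll$lkklllkkl
  rot[10] = kkkkll$lkklllkklj
  rot[11] = kkkll$lkklllkkljk
  rot[12] = kkll$lkklllkkljkk
  rot[13] = kll$lkklllkkljkkk
  rot[14] = ll$lkklllkkljkkkk
  rot[15] = l$lkklllkkljkkkkl
  rot[16] = $lkklllkkljkkkkll
Sorted (with $ < everything):
  sorted[0] = $lkklllkkljkkkkll
  sorted[1] = jkkkkll$lkklllkkl
  sorted[2] = kkkkll$lkklllkklj
  sorted[3] = kkkll$lkklllkkljk
  sorted[4] = kkljkkkkll$lkklll
  sorted[5] = kkll$lkklllkkljkk
  sorted[6] = kklllkkljkkkkll$l
  sorted[7] = kljkkkkll$lkklllk
  sorted[8] = kll$lkklllkkljkkk
  sorted[9] = klllkkljkkkkll$lk
  sorted[10] = l$lkklllkkljkkkkl
  sorted[11] = ljkkkkll$lkklllkk
  sorted[12] = lkkljkkkkll$lkkll
  sorted[13] = lkklllkkljkkkkll$
  sorted[14] = ll$lkklllkkljkkkk
  sorted[15] = llkkljkkkkll$lkkl
  sorted[16] = lllkkljkkkkll$lkk
sorted[12] = lkkljkkkkll$lkkll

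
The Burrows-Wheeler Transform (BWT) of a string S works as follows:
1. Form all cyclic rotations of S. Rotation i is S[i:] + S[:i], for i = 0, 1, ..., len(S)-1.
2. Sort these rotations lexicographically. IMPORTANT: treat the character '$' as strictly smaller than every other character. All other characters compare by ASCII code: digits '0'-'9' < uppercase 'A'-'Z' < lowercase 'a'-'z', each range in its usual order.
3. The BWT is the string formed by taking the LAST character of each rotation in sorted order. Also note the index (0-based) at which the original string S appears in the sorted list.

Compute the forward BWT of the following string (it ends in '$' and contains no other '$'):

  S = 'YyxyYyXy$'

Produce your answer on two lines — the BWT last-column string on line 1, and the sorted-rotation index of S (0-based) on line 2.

All 9 rotations (rotation i = S[i:]+S[:i]):
  rot[0] = YyxyYyXy$
  rot[1] = yxyYyXy$Y
  rot[2] = xyYyXy$Yy
  rot[3] = yYyXy$Yyx
  rot[4] = YyXy$Yyxy
  rot[5] = yXy$YyxyY
  rot[6] = Xy$YyxyYy
  rot[7] = y$YyxyYyX
  rot[8] = $YyxyYyXy
Sorted (with $ < everything):
  sorted[0] = $YyxyYyXy  (last char: 'y')
  sorted[1] = Xy$YyxyYy  (last char: 'y')
  sorted[2] = YyXy$Yyxy  (last char: 'y')
  sorted[3] = YyxyYyXy$  (last char: '$')
  sorted[4] = xyYyXy$Yy  (last char: 'y')
  sorted[5] = y$YyxyYyX  (last char: 'X')
  sorted[6] = yXy$YyxyY  (last char: 'Y')
  sorted[7] = yYyXy$Yyx  (last char: 'x')
  sorted[8] = yxyYyXy$Y  (last char: 'Y')
Last column: yyy$yXYxY
Original string S is at sorted index 3

Answer: yyy$yXYxY
3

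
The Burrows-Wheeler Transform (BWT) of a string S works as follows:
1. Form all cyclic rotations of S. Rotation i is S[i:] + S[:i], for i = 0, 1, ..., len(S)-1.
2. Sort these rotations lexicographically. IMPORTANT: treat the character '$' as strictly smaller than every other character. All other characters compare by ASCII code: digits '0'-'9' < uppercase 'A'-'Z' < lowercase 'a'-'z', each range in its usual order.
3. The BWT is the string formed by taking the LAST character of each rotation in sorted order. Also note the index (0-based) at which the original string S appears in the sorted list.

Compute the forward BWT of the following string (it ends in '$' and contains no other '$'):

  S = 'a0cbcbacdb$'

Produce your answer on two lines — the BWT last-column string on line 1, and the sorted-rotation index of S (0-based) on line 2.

Answer: ba$bdccb0ac
2

Derivation:
All 11 rotations (rotation i = S[i:]+S[:i]):
  rot[0] = a0cbcbacdb$
  rot[1] = 0cbcbacdb$a
  rot[2] = cbcbacdb$a0
  rot[3] = bcbacdb$a0c
  rot[4] = cbacdb$a0cb
  rot[5] = bacdb$a0cbc
  rot[6] = acdb$a0cbcb
  rot[7] = cdb$a0cbcba
  rot[8] = db$a0cbcbac
  rot[9] = b$a0cbcbacd
  rot[10] = $a0cbcbacdb
Sorted (with $ < everything):
  sorted[0] = $a0cbcbacdb  (last char: 'b')
  sorted[1] = 0cbcbacdb$a  (last char: 'a')
  sorted[2] = a0cbcbacdb$  (last char: '$')
  sorted[3] = acdb$a0cbcb  (last char: 'b')
  sorted[4] = b$a0cbcbacd  (last char: 'd')
  sorted[5] = bacdb$a0cbc  (last char: 'c')
  sorted[6] = bcbacdb$a0c  (last char: 'c')
  sorted[7] = cbacdb$a0cb  (last char: 'b')
  sorted[8] = cbcbacdb$a0  (last char: '0')
  sorted[9] = cdb$a0cbcba  (last char: 'a')
  sorted[10] = db$a0cbcbac  (last char: 'c')
Last column: ba$bdccb0ac
Original string S is at sorted index 2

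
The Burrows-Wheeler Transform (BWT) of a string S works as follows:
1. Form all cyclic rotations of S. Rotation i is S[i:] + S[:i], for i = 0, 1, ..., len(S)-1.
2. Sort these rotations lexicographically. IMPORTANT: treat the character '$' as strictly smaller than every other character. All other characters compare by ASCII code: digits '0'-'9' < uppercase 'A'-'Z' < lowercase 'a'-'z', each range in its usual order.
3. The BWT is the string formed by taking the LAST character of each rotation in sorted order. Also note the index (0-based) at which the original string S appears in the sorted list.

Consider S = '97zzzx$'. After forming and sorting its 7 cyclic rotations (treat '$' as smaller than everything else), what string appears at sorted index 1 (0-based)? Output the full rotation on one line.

Answer: 7zzzx$9

Derivation:
All 7 rotations (rotation i = S[i:]+S[:i]):
  rot[0] = 97zzzx$
  rot[1] = 7zzzx$9
  rot[2] = zzzx$97
  rot[3] = zzx$97z
  rot[4] = zx$97zz
  rot[5] = x$97zzz
  rot[6] = $97zzzx
Sorted (with $ < everything):
  sorted[0] = $97zzzx
  sorted[1] = 7zzzx$9
  sorted[2] = 97zzzx$
  sorted[3] = x$97zzz
  sorted[4] = zx$97zz
  sorted[5] = zzx$97z
  sorted[6] = zzzx$97
sorted[1] = 7zzzx$9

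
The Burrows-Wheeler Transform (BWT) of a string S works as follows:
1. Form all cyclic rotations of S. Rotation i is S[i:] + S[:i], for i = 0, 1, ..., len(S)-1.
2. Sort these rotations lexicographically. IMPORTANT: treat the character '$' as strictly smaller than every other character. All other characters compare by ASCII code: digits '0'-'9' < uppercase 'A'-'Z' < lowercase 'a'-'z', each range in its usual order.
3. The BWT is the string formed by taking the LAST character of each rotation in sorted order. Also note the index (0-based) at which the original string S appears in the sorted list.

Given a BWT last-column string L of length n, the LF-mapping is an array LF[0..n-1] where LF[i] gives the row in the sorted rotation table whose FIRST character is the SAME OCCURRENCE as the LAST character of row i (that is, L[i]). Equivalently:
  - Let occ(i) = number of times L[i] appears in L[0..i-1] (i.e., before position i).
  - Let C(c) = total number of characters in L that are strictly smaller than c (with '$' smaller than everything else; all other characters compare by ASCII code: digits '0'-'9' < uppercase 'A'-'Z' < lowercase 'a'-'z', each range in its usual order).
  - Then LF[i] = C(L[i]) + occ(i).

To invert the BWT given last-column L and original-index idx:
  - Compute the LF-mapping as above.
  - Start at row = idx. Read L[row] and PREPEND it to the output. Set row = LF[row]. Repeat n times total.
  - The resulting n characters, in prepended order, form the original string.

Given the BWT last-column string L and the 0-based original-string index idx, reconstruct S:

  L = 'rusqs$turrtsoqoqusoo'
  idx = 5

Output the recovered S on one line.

Answer: qouqtqssosuosoutrrr$

Derivation:
LF mapping: 8 17 11 5 12 0 15 18 9 10 16 13 1 6 2 7 19 14 3 4
Walk LF starting at row 5, prepending L[row]:
  step 1: row=5, L[5]='$', prepend. Next row=LF[5]=0
  step 2: row=0, L[0]='r', prepend. Next row=LF[0]=8
  step 3: row=8, L[8]='r', prepend. Next row=LF[8]=9
  step 4: row=9, L[9]='r', prepend. Next row=LF[9]=10
  step 5: row=10, L[10]='t', prepend. Next row=LF[10]=16
  step 6: row=16, L[16]='u', prepend. Next row=LF[16]=19
  step 7: row=19, L[19]='o', prepend. Next row=LF[19]=4
  step 8: row=4, L[4]='s', prepend. Next row=LF[4]=12
  step 9: row=12, L[12]='o', prepend. Next row=LF[12]=1
  step 10: row=1, L[1]='u', prepend. Next row=LF[1]=17
  step 11: row=17, L[17]='s', prepend. Next row=LF[17]=14
  step 12: row=14, L[14]='o', prepend. Next row=LF[14]=2
  step 13: row=2, L[2]='s', prepend. Next row=LF[2]=11
  step 14: row=11, L[11]='s', prepend. Next row=LF[11]=13
  step 15: row=13, L[13]='q', prepend. Next row=LF[13]=6
  step 16: row=6, L[6]='t', prepend. Next row=LF[6]=15
  step 17: row=15, L[15]='q', prepend. Next row=LF[15]=7
  step 18: row=7, L[7]='u', prepend. Next row=LF[7]=18
  step 19: row=18, L[18]='o', prepend. Next row=LF[18]=3
  step 20: row=3, L[3]='q', prepend. Next row=LF[3]=5
Reversed output: qouqtqssosuosoutrrr$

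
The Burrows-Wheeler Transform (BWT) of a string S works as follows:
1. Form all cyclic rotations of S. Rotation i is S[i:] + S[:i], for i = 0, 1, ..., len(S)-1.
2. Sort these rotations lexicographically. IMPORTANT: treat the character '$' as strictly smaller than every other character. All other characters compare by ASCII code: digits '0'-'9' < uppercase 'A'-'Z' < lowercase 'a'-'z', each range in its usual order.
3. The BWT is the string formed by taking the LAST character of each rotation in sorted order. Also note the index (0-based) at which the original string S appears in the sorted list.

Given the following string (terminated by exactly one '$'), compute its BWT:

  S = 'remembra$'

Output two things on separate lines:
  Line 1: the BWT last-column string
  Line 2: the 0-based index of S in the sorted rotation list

Answer: armmreeb$
8

Derivation:
All 9 rotations (rotation i = S[i:]+S[:i]):
  rot[0] = remembra$
  rot[1] = emembra$r
  rot[2] = membra$re
  rot[3] = embra$rem
  rot[4] = mbra$reme
  rot[5] = bra$remem
  rot[6] = ra$rememb
  rot[7] = a$remembr
  rot[8] = $remembra
Sorted (with $ < everything):
  sorted[0] = $remembra  (last char: 'a')
  sorted[1] = a$remembr  (last char: 'r')
  sorted[2] = bra$remem  (last char: 'm')
  sorted[3] = embra$rem  (last char: 'm')
  sorted[4] = emembra$r  (last char: 'r')
  sorted[5] = mbra$reme  (last char: 'e')
  sorted[6] = membra$re  (last char: 'e')
  sorted[7] = ra$rememb  (last char: 'b')
  sorted[8] = remembra$  (last char: '$')
Last column: armmreeb$
Original string S is at sorted index 8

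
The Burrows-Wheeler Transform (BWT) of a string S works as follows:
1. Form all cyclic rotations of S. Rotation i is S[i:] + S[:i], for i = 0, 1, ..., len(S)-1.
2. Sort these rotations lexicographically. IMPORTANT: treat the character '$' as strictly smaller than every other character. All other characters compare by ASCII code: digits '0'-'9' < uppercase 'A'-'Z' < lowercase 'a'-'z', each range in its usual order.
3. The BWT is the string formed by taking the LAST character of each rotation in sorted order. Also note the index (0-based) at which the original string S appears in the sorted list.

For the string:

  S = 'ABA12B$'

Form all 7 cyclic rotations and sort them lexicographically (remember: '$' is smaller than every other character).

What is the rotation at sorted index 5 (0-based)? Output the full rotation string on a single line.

All 7 rotations (rotation i = S[i:]+S[:i]):
  rot[0] = ABA12B$
  rot[1] = BA12B$A
  rot[2] = A12B$AB
  rot[3] = 12B$ABA
  rot[4] = 2B$ABA1
  rot[5] = B$ABA12
  rot[6] = $ABA12B
Sorted (with $ < everything):
  sorted[0] = $ABA12B
  sorted[1] = 12B$ABA
  sorted[2] = 2B$ABA1
  sorted[3] = A12B$AB
  sorted[4] = ABA12B$
  sorted[5] = B$ABA12
  sorted[6] = BA12B$A
sorted[5] = B$ABA12

Answer: B$ABA12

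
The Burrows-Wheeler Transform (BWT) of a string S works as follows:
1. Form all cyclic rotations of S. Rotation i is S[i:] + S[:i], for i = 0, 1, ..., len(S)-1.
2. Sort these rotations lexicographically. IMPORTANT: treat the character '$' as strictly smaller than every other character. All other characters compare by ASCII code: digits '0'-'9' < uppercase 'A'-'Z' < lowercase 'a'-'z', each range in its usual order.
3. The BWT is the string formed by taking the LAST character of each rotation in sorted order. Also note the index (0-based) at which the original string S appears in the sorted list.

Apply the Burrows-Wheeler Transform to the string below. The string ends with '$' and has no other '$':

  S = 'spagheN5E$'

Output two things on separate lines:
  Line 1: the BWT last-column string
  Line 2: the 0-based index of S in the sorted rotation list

All 10 rotations (rotation i = S[i:]+S[:i]):
  rot[0] = spagheN5E$
  rot[1] = pagheN5E$s
  rot[2] = agheN5E$sp
  rot[3] = gheN5E$spa
  rot[4] = heN5E$spag
  rot[5] = eN5E$spagh
  rot[6] = N5E$spaghe
  rot[7] = 5E$spagheN
  rot[8] = E$spagheN5
  rot[9] = $spagheN5E
Sorted (with $ < everything):
  sorted[0] = $spagheN5E  (last char: 'E')
  sorted[1] = 5E$spagheN  (last char: 'N')
  sorted[2] = E$spagheN5  (last char: '5')
  sorted[3] = N5E$spaghe  (last char: 'e')
  sorted[4] = agheN5E$sp  (last char: 'p')
  sorted[5] = eN5E$spagh  (last char: 'h')
  sorted[6] = gheN5E$spa  (last char: 'a')
  sorted[7] = heN5E$spag  (last char: 'g')
  sorted[8] = pagheN5E$s  (last char: 's')
  sorted[9] = spagheN5E$  (last char: '$')
Last column: EN5ephags$
Original string S is at sorted index 9

Answer: EN5ephags$
9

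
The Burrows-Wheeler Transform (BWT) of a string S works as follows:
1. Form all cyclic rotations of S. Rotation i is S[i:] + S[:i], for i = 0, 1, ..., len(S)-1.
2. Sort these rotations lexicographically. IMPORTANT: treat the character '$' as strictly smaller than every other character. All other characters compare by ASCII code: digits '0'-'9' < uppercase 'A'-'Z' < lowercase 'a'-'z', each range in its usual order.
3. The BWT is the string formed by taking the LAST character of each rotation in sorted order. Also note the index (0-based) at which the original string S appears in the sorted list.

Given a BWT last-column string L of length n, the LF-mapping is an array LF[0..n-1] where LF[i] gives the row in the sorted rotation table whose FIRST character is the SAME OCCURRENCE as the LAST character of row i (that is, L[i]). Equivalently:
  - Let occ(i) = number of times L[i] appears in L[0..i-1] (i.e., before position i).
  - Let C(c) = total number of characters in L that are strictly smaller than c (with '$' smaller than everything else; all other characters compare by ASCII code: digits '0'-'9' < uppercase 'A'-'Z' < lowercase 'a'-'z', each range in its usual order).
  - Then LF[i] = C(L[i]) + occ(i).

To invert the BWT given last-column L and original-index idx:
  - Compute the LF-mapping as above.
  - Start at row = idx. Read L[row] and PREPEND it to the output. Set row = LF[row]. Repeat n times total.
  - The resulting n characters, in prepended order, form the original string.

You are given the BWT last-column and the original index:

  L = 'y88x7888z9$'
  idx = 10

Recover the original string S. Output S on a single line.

Answer: zx8878889y$

Derivation:
LF mapping: 9 2 3 8 1 4 5 6 10 7 0
Walk LF starting at row 10, prepending L[row]:
  step 1: row=10, L[10]='$', prepend. Next row=LF[10]=0
  step 2: row=0, L[0]='y', prepend. Next row=LF[0]=9
  step 3: row=9, L[9]='9', prepend. Next row=LF[9]=7
  step 4: row=7, L[7]='8', prepend. Next row=LF[7]=6
  step 5: row=6, L[6]='8', prepend. Next row=LF[6]=5
  step 6: row=5, L[5]='8', prepend. Next row=LF[5]=4
  step 7: row=4, L[4]='7', prepend. Next row=LF[4]=1
  step 8: row=1, L[1]='8', prepend. Next row=LF[1]=2
  step 9: row=2, L[2]='8', prepend. Next row=LF[2]=3
  step 10: row=3, L[3]='x', prepend. Next row=LF[3]=8
  step 11: row=8, L[8]='z', prepend. Next row=LF[8]=10
Reversed output: zx8878889y$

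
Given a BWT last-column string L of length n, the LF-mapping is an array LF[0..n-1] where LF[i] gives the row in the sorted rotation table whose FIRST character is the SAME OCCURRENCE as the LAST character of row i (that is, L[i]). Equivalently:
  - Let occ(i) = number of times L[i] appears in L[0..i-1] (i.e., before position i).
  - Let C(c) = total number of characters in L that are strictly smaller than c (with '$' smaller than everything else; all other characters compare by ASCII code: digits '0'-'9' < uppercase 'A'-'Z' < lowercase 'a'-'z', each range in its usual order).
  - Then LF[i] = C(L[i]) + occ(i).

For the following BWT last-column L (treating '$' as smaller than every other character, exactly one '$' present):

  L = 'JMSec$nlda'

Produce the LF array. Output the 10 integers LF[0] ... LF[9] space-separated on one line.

Char counts: '$':1, 'J':1, 'M':1, 'S':1, 'a':1, 'c':1, 'd':1, 'e':1, 'l':1, 'n':1
C (first-col start): C('$')=0, C('J')=1, C('M')=2, C('S')=3, C('a')=4, C('c')=5, C('d')=6, C('e')=7, C('l')=8, C('n')=9
L[0]='J': occ=0, LF[0]=C('J')+0=1+0=1
L[1]='M': occ=0, LF[1]=C('M')+0=2+0=2
L[2]='S': occ=0, LF[2]=C('S')+0=3+0=3
L[3]='e': occ=0, LF[3]=C('e')+0=7+0=7
L[4]='c': occ=0, LF[4]=C('c')+0=5+0=5
L[5]='$': occ=0, LF[5]=C('$')+0=0+0=0
L[6]='n': occ=0, LF[6]=C('n')+0=9+0=9
L[7]='l': occ=0, LF[7]=C('l')+0=8+0=8
L[8]='d': occ=0, LF[8]=C('d')+0=6+0=6
L[9]='a': occ=0, LF[9]=C('a')+0=4+0=4

Answer: 1 2 3 7 5 0 9 8 6 4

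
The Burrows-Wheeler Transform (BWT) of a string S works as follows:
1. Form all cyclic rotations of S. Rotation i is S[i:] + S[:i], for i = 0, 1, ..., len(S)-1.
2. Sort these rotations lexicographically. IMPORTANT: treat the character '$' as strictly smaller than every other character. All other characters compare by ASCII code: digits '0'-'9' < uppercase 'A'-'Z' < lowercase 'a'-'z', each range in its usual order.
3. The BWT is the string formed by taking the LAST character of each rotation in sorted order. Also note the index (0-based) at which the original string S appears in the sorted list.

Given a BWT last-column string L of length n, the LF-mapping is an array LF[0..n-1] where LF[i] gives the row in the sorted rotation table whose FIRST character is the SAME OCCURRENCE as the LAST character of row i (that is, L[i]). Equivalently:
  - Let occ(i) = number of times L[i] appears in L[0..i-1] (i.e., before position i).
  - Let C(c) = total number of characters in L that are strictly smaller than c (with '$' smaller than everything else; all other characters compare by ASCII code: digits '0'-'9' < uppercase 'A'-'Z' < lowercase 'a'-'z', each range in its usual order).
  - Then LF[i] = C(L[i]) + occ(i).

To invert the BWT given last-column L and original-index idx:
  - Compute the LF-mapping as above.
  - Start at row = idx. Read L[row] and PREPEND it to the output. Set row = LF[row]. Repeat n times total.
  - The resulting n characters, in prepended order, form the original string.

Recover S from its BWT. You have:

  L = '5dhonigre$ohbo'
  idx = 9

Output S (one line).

LF mapping: 1 3 6 10 9 8 5 13 4 0 11 7 2 12
Walk LF starting at row 9, prepending L[row]:
  step 1: row=9, L[9]='$', prepend. Next row=LF[9]=0
  step 2: row=0, L[0]='5', prepend. Next row=LF[0]=1
  step 3: row=1, L[1]='d', prepend. Next row=LF[1]=3
  step 4: row=3, L[3]='o', prepend. Next row=LF[3]=10
  step 5: row=10, L[10]='o', prepend. Next row=LF[10]=11
  step 6: row=11, L[11]='h', prepend. Next row=LF[11]=7
  step 7: row=7, L[7]='r', prepend. Next row=LF[7]=13
  step 8: row=13, L[13]='o', prepend. Next row=LF[13]=12
  step 9: row=12, L[12]='b', prepend. Next row=LF[12]=2
  step 10: row=2, L[2]='h', prepend. Next row=LF[2]=6
  step 11: row=6, L[6]='g', prepend. Next row=LF[6]=5
  step 12: row=5, L[5]='i', prepend. Next row=LF[5]=8
  step 13: row=8, L[8]='e', prepend. Next row=LF[8]=4
  step 14: row=4, L[4]='n', prepend. Next row=LF[4]=9
Reversed output: neighborhood5$

Answer: neighborhood5$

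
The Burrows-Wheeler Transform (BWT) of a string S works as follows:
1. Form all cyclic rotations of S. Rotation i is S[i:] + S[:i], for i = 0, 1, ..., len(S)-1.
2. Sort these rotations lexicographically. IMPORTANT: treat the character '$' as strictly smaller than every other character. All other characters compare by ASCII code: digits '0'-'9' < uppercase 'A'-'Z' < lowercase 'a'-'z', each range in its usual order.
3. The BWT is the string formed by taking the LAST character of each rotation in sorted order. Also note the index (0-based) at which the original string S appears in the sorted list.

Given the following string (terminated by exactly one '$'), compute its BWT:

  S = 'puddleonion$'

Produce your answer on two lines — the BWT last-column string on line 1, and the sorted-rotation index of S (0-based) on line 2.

Answer: nudlndooie$p
10

Derivation:
All 12 rotations (rotation i = S[i:]+S[:i]):
  rot[0] = puddleonion$
  rot[1] = uddleonion$p
  rot[2] = ddleonion$pu
  rot[3] = dleonion$pud
  rot[4] = leonion$pudd
  rot[5] = eonion$puddl
  rot[6] = onion$puddle
  rot[7] = nion$puddleo
  rot[8] = ion$puddleon
  rot[9] = on$puddleoni
  rot[10] = n$puddleonio
  rot[11] = $puddleonion
Sorted (with $ < everything):
  sorted[0] = $puddleonion  (last char: 'n')
  sorted[1] = ddleonion$pu  (last char: 'u')
  sorted[2] = dleonion$pud  (last char: 'd')
  sorted[3] = eonion$puddl  (last char: 'l')
  sorted[4] = ion$puddleon  (last char: 'n')
  sorted[5] = leonion$pudd  (last char: 'd')
  sorted[6] = n$puddleonio  (last char: 'o')
  sorted[7] = nion$puddleo  (last char: 'o')
  sorted[8] = on$puddleoni  (last char: 'i')
  sorted[9] = onion$puddle  (last char: 'e')
  sorted[10] = puddleonion$  (last char: '$')
  sorted[11] = uddleonion$p  (last char: 'p')
Last column: nudlndooie$p
Original string S is at sorted index 10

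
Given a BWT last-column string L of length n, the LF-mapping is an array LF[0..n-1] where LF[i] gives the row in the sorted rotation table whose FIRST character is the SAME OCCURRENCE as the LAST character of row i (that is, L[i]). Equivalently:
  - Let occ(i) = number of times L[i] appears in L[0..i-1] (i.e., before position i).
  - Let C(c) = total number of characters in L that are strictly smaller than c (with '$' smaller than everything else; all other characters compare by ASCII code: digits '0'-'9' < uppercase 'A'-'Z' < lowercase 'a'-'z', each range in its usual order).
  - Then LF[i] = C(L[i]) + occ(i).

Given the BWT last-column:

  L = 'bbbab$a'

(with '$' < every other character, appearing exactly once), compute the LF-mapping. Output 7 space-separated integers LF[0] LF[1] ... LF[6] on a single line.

Char counts: '$':1, 'a':2, 'b':4
C (first-col start): C('$')=0, C('a')=1, C('b')=3
L[0]='b': occ=0, LF[0]=C('b')+0=3+0=3
L[1]='b': occ=1, LF[1]=C('b')+1=3+1=4
L[2]='b': occ=2, LF[2]=C('b')+2=3+2=5
L[3]='a': occ=0, LF[3]=C('a')+0=1+0=1
L[4]='b': occ=3, LF[4]=C('b')+3=3+3=6
L[5]='$': occ=0, LF[5]=C('$')+0=0+0=0
L[6]='a': occ=1, LF[6]=C('a')+1=1+1=2

Answer: 3 4 5 1 6 0 2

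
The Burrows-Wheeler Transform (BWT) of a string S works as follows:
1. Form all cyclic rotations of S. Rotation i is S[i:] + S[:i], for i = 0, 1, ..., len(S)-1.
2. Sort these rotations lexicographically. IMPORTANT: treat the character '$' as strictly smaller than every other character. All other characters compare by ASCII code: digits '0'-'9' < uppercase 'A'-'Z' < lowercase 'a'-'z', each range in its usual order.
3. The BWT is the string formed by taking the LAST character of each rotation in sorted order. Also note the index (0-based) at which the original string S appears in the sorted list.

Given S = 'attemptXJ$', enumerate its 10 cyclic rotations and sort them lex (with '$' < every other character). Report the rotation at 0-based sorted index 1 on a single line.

Answer: J$attemptX

Derivation:
All 10 rotations (rotation i = S[i:]+S[:i]):
  rot[0] = attemptXJ$
  rot[1] = ttemptXJ$a
  rot[2] = temptXJ$at
  rot[3] = emptXJ$att
  rot[4] = mptXJ$atte
  rot[5] = ptXJ$attem
  rot[6] = tXJ$attemp
  rot[7] = XJ$attempt
  rot[8] = J$attemptX
  rot[9] = $attemptXJ
Sorted (with $ < everything):
  sorted[0] = $attemptXJ
  sorted[1] = J$attemptX
  sorted[2] = XJ$attempt
  sorted[3] = attemptXJ$
  sorted[4] = emptXJ$att
  sorted[5] = mptXJ$atte
  sorted[6] = ptXJ$attem
  sorted[7] = tXJ$attemp
  sorted[8] = temptXJ$at
  sorted[9] = ttemptXJ$a
sorted[1] = J$attemptX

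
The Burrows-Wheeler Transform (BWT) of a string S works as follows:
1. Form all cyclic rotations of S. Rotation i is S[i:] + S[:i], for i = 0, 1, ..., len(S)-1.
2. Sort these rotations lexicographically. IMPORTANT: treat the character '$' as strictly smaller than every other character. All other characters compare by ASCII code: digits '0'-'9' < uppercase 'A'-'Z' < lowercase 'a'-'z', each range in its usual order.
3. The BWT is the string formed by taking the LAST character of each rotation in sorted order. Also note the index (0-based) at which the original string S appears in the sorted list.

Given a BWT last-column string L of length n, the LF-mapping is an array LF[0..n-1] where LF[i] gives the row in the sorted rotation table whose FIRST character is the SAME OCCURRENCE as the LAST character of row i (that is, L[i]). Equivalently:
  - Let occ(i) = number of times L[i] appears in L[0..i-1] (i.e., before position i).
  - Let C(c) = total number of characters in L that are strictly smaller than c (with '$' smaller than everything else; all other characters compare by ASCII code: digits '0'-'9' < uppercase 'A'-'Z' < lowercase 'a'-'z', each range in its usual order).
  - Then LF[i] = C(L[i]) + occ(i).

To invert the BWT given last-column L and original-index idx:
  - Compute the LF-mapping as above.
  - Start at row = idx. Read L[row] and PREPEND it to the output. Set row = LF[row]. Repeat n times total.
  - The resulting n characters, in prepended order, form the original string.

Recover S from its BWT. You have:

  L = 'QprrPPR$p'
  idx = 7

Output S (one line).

LF mapping: 3 5 7 8 1 2 4 0 6
Walk LF starting at row 7, prepending L[row]:
  step 1: row=7, L[7]='$', prepend. Next row=LF[7]=0
  step 2: row=0, L[0]='Q', prepend. Next row=LF[0]=3
  step 3: row=3, L[3]='r', prepend. Next row=LF[3]=8
  step 4: row=8, L[8]='p', prepend. Next row=LF[8]=6
  step 5: row=6, L[6]='R', prepend. Next row=LF[6]=4
  step 6: row=4, L[4]='P', prepend. Next row=LF[4]=1
  step 7: row=1, L[1]='p', prepend. Next row=LF[1]=5
  step 8: row=5, L[5]='P', prepend. Next row=LF[5]=2
  step 9: row=2, L[2]='r', prepend. Next row=LF[2]=7
Reversed output: rPpPRprQ$

Answer: rPpPRprQ$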